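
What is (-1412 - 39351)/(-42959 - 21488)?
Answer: 40763/64447 ≈ 0.63250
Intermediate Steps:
(-1412 - 39351)/(-42959 - 21488) = -40763/(-64447) = -40763*(-1/64447) = 40763/64447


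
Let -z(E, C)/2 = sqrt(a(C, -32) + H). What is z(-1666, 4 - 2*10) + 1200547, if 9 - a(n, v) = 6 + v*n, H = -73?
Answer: 1200547 - 2*I*sqrt(582) ≈ 1.2005e+6 - 48.249*I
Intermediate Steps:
a(n, v) = 3 - n*v (a(n, v) = 9 - (6 + v*n) = 9 - (6 + n*v) = 9 + (-6 - n*v) = 3 - n*v)
z(E, C) = -2*sqrt(-70 + 32*C) (z(E, C) = -2*sqrt((3 - 1*C*(-32)) - 73) = -2*sqrt((3 + 32*C) - 73) = -2*sqrt(-70 + 32*C))
z(-1666, 4 - 2*10) + 1200547 = -2*sqrt(-70 + 32*(4 - 2*10)) + 1200547 = -2*sqrt(-70 + 32*(4 - 20)) + 1200547 = -2*sqrt(-70 + 32*(-16)) + 1200547 = -2*sqrt(-70 - 512) + 1200547 = -2*I*sqrt(582) + 1200547 = 1200547 - 2*I*sqrt(582)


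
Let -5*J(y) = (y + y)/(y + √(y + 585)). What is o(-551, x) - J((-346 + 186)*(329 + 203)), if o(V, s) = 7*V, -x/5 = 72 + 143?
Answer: -5588598245307/1449099787 + 34048*I*√84535/7245498935 ≈ -3856.6 + 0.0013663*I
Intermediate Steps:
x = -1075 (x = -5*(72 + 143) = -5*215 = -1075)
J(y) = -2*y/(5*(y + √(585 + y))) (J(y) = -(y + y)/(5*(y + √(y + 585))) = -2*y/(5*(y + √(585 + y))))
o(-551, x) - J((-346 + 186)*(329 + 203)) = 7*(-551) - (-2)*(-346 + 186)*(329 + 203)/(5*((-346 + 186)*(329 + 203)) + 5*√(585 + (-346 + 186)*(329 + 203))) = -3857 - (-2)*(-160*532)/(5*(-160*532) + 5*√(585 - 160*532)) = -3857 - (-2)*(-85120)/(5*(-85120) + 5*√(585 - 85120)) = -3857 - (-2)*(-85120)/(-425600 + 5*√(-84535)) = -3857 - (-2)*(-85120)/(-425600 + 5*(I*√84535)) = -3857 - (-2)*(-85120)/(-425600 + 5*I*√84535) = -3857 - 170240/(-425600 + 5*I*√84535)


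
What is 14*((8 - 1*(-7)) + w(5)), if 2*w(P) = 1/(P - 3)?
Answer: 427/2 ≈ 213.50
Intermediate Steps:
w(P) = 1/(2*(-3 + P)) (w(P) = 1/(2*(P - 3)) = 1/(2*(-3 + P)))
14*((8 - 1*(-7)) + w(5)) = 14*((8 - 1*(-7)) + 1/(2*(-3 + 5))) = 14*((8 + 7) + (½)/2) = 14*(15 + (½)*(½)) = 14*(15 + ¼) = 14*(61/4) = 427/2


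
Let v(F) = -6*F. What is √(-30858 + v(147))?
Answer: 46*I*√15 ≈ 178.16*I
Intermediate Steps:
√(-30858 + v(147)) = √(-30858 - 6*147) = √(-30858 - 882) = √(-31740) = 46*I*√15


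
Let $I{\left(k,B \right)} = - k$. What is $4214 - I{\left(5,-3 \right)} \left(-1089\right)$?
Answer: $-1231$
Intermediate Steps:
$4214 - I{\left(5,-3 \right)} \left(-1089\right) = 4214 - \left(-1\right) 5 \left(-1089\right) = 4214 - \left(-5\right) \left(-1089\right) = 4214 - 5445 = -1231$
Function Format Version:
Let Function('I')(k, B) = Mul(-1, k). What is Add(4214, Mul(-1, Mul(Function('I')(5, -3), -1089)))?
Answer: -1231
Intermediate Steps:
Add(4214, Mul(-1, Mul(Function('I')(5, -3), -1089))) = Add(4214, Mul(-1, Mul(Mul(-1, 5), -1089))) = Add(4214, Mul(-1, Mul(-5, -1089))) = Add(4214, Mul(-1, 5445)) = Add(4214, -5445) = -1231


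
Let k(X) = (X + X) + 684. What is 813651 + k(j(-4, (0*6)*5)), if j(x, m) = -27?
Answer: 814281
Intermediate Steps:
k(X) = 684 + 2*X (k(X) = 2*X + 684 = 684 + 2*X)
813651 + k(j(-4, (0*6)*5)) = 813651 + (684 + 2*(-27)) = 813651 + (684 - 54) = 813651 + 630 = 814281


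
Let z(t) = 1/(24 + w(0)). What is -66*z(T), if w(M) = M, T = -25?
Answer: -11/4 ≈ -2.7500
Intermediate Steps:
z(t) = 1/24 (z(t) = 1/(24 + 0) = 1/24)
-66*z(T) = -66*1/24 = -11/4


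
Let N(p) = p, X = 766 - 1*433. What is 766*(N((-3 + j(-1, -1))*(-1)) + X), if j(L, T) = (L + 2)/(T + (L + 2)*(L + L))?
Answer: 772894/3 ≈ 2.5763e+5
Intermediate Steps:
j(L, T) = (2 + L)/(T + 2*L*(2 + L)) (j(L, T) = (2 + L)/(T + (2 + L)*(2*L)) = (2 + L)/(T + 2*L*(2 + L)))
X = 333 (X = 766 - 433 = 333)
766*(N((-3 + j(-1, -1))*(-1)) + X) = 766*((-3 + (2 - 1)/(-1 + 2*(-1)² + 4*(-1)))*(-1) + 333) = 766*((-3 + 1/(-1 + 2*1 - 4))*(-1) + 333) = 766*((-3 + 1/(-1 + 2 - 4))*(-1) + 333) = 766*((-3 + 1/(-3))*(-1) + 333) = 766*((-3 - ⅓*1)*(-1) + 333) = 766*((-3 - ⅓)*(-1) + 333) = 766*(-10/3*(-1) + 333) = 766*(10/3 + 333) = 766*(1009/3) = 772894/3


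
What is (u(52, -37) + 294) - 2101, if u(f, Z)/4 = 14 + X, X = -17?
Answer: -1819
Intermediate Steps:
u(f, Z) = -12 (u(f, Z) = 4*(14 - 17) = 4*(-3) = -12)
(u(52, -37) + 294) - 2101 = (-12 + 294) - 2101 = 282 - 2101 = -1819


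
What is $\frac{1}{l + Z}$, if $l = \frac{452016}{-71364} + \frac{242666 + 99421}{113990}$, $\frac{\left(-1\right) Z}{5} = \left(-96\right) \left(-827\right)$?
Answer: $- \frac{677898530}{269100859852731} \approx -2.5191 \cdot 10^{-6}$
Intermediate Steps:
$Z = -396960$ ($Z = - 5 \left(\left(-96\right) \left(-827\right)\right) = \left(-5\right) 79392 = -396960$)
$l = - \frac{2259383931}{677898530}$ ($l = 452016 \left(- \frac{1}{71364}\right) + 342087 \cdot \frac{1}{113990} = - \frac{37668}{5947} + \frac{342087}{113990} = - \frac{2259383931}{677898530} \approx -3.3329$)
$\frac{1}{l + Z} = \frac{1}{- \frac{2259383931}{677898530} - 396960} = \frac{1}{- \frac{269100859852731}{677898530}} = - \frac{677898530}{269100859852731}$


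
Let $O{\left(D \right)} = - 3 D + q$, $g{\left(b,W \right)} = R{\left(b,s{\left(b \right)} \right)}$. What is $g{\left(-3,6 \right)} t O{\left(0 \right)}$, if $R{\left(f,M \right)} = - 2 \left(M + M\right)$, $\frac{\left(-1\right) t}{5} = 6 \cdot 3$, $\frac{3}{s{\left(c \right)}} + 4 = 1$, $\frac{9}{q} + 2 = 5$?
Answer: $-1080$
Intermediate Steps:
$q = 3$ ($q = \frac{9}{-2 + 5} = \frac{9}{3} = 9 \cdot \frac{1}{3} = 3$)
$s{\left(c \right)} = -1$ ($s{\left(c \right)} = \frac{3}{-4 + 1} = \frac{3}{-3} = 3 \left(- \frac{1}{3}\right) = -1$)
$t = -90$ ($t = - 5 \cdot 6 \cdot 3 = \left(-5\right) 18 = -90$)
$R{\left(f,M \right)} = - 4 M$ ($R{\left(f,M \right)} = - 2 \cdot 2 M = - 4 M$)
$g{\left(b,W \right)} = 4$ ($g{\left(b,W \right)} = \left(-4\right) \left(-1\right) = 4$)
$O{\left(D \right)} = 3 - 3 D$ ($O{\left(D \right)} = - 3 D + 3 = 3 - 3 D$)
$g{\left(-3,6 \right)} t O{\left(0 \right)} = 4 \left(-90\right) \left(3 - 0\right) = - 360 \left(3 + 0\right) = \left(-360\right) 3 = -1080$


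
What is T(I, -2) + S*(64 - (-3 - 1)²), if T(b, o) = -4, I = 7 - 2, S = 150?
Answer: 7196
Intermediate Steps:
I = 5
T(I, -2) + S*(64 - (-3 - 1)²) = -4 + 150*(64 - (-3 - 1)²) = -4 + 150*(64 - 1*(-4)²) = -4 + 150*(64 - 1*16) = -4 + 150*(64 - 16) = -4 + 150*48 = -4 + 7200 = 7196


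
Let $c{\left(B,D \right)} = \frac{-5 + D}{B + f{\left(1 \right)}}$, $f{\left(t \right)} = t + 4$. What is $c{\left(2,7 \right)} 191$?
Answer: $\frac{382}{7} \approx 54.571$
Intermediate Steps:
$f{\left(t \right)} = 4 + t$
$c{\left(B,D \right)} = \frac{-5 + D}{5 + B}$ ($c{\left(B,D \right)} = \frac{-5 + D}{B + \left(4 + 1\right)} = \frac{-5 + D}{B + 5} = \frac{-5 + D}{5 + B}$)
$c{\left(2,7 \right)} 191 = \frac{-5 + 7}{5 + 2} \cdot 191 = \frac{1}{7} \cdot 2 \cdot 191 = \frac{2}{7} \cdot 191 = \frac{382}{7}$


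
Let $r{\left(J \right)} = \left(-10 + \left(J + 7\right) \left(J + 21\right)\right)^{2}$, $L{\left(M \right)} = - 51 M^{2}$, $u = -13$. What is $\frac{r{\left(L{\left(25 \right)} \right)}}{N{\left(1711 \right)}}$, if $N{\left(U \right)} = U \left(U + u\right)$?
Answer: $\frac{515237618526760322}{1452639} \approx 3.5469 \cdot 10^{11}$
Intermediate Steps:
$N{\left(U \right)} = U \left(-13 + U\right)$ ($N{\left(U \right)} = U \left(U - 13\right) = U \left(-13 + U\right)$)
$r{\left(J \right)} = \left(-10 + \left(7 + J\right) \left(21 + J\right)\right)^{2}$
$\frac{r{\left(L{\left(25 \right)} \right)}}{N{\left(1711 \right)}} = \frac{\left(137 + \left(- 51 \cdot 25^{2}\right)^{2} + 28 \left(- 51 \cdot 25^{2}\right)\right)^{2}}{1711 \left(-13 + 1711\right)} = \frac{\left(137 + \left(\left(-51\right) 625\right)^{2} + 28 \left(\left(-51\right) 625\right)\right)^{2}}{1711 \cdot 1698} = \frac{\left(137 + \left(-31875\right)^{2} + 28 \left(-31875\right)\right)^{2}}{2905278} = \left(137 + 1016015625 - 892500\right)^{2} \cdot \frac{1}{2905278} = 1015123262^{2} \cdot \frac{1}{2905278} = 1030475237053520644 \cdot \frac{1}{2905278} = \frac{515237618526760322}{1452639}$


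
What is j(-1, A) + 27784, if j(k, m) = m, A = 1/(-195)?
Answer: 5417879/195 ≈ 27784.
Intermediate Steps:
A = -1/195 ≈ -0.0051282
j(-1, A) + 27784 = -1/195 + 27784 = 5417879/195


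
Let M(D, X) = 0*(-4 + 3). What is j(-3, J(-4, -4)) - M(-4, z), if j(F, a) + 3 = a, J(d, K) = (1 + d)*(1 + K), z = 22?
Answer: 6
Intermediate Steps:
J(d, K) = (1 + K)*(1 + d)
j(F, a) = -3 + a
M(D, X) = 0 (M(D, X) = 0*(-1) = 0)
j(-3, J(-4, -4)) - M(-4, z) = (-3 + (1 - 4 - 4 - 4*(-4))) - 1*0 = (-3 + (1 - 4 - 4 + 16)) + 0 = (-3 + 9) + 0 = 6 + 0 = 6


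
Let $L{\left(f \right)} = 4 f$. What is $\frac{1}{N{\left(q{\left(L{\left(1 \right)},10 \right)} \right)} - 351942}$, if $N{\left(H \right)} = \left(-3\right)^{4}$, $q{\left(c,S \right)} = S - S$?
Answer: $- \frac{1}{351861} \approx -2.842 \cdot 10^{-6}$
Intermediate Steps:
$q{\left(c,S \right)} = 0$
$N{\left(H \right)} = 81$
$\frac{1}{N{\left(q{\left(L{\left(1 \right)},10 \right)} \right)} - 351942} = \frac{1}{81 - 351942} = \frac{1}{-351861} = - \frac{1}{351861}$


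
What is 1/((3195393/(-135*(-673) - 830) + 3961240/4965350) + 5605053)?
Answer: 687700975/3854625371265542 ≈ 1.7841e-7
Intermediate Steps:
1/((3195393/(-135*(-673) - 830) + 3961240/4965350) + 5605053) = 1/((3195393/(90855 - 830) + 3961240*(1/4965350)) + 5605053) = 1/((3195393/90025 + 396124/496535) + 5605053) = 1/(24958238867/687700975 + 5605053) = 1/(3854625371265542/687700975) = 687700975/3854625371265542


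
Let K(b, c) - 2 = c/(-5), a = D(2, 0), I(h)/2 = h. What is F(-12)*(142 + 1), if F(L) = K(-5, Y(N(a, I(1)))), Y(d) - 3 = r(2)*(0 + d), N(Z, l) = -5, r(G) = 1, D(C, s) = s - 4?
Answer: 1716/5 ≈ 343.20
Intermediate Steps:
I(h) = 2*h
D(C, s) = -4 + s
a = -4 (a = -4 + 0 = -4)
Y(d) = 3 + d (Y(d) = 3 + 1*(0 + d) = 3 + 1*d = 3 + d)
K(b, c) = 2 - c/5 (K(b, c) = 2 + c/(-5) = 2 + c*(-⅕) = 2 - c/5)
F(L) = 12/5 (F(L) = 2 - (3 - 5)/5 = 2 - ⅕*(-2) = 2 + ⅖ = 12/5)
F(-12)*(142 + 1) = 12*(142 + 1)/5 = (12/5)*143 = 1716/5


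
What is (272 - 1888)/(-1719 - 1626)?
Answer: 1616/3345 ≈ 0.48311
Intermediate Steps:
(272 - 1888)/(-1719 - 1626) = -1616/(-3345) = -1616*(-1/3345) = 1616/3345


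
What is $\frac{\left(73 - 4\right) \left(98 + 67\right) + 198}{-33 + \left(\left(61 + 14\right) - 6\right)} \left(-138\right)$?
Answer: $- \frac{88803}{2} \approx -44402.0$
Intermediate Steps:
$\frac{\left(73 - 4\right) \left(98 + 67\right) + 198}{-33 + \left(\left(61 + 14\right) - 6\right)} \left(-138\right) = \frac{69 \cdot 165 + 198}{-33 + \left(75 - 6\right)} \left(-138\right) = \frac{11385 + 198}{-33 + 69} \left(-138\right) = \frac{11583}{36} \left(-138\right) = 11583 \cdot \frac{1}{36} \left(-138\right) = \frac{1287}{4} \left(-138\right) = - \frac{88803}{2}$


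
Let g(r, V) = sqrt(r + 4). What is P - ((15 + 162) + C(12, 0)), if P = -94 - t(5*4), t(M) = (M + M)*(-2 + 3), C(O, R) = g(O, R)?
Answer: -315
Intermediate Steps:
g(r, V) = sqrt(4 + r)
C(O, R) = sqrt(4 + O)
t(M) = 2*M (t(M) = (2*M)*1 = 2*M)
P = -134 (P = -94 - 2*5*4 = -94 - 2*20 = -94 - 1*40 = -94 - 40 = -134)
P - ((15 + 162) + C(12, 0)) = -134 - ((15 + 162) + sqrt(4 + 12)) = -134 - (177 + sqrt(16)) = -134 - (177 + 4) = -134 - 1*181 = -134 - 181 = -315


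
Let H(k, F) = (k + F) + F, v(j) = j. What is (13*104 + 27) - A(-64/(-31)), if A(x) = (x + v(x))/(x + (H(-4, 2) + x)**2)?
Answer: 130943/95 ≈ 1378.3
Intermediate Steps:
H(k, F) = k + 2*F (H(k, F) = (F + k) + F = k + 2*F)
A(x) = 2*x/(x + x**2) (A(x) = (x + x)/(x + ((-4 + 2*2) + x)**2) = (2*x)/(x + ((-4 + 4) + x)**2) = (2*x)/(x + (0 + x)**2) = (2*x)/(x + x**2) = 2*x/(x + x**2))
(13*104 + 27) - A(-64/(-31)) = (13*104 + 27) - 2/(1 - 64/(-31)) = (1352 + 27) - 2/(1 - 64*(-1/31)) = 1379 - 2/(1 + 64/31) = 1379 - 2/95/31 = 1379 - 2*31/95 = 1379 - 1*62/95 = 1379 - 62/95 = 130943/95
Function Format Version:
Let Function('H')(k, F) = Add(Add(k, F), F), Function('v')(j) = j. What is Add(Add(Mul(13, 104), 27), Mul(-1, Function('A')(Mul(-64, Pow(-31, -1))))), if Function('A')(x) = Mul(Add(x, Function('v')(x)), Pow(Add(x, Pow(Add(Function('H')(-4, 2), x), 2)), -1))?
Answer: Rational(130943, 95) ≈ 1378.3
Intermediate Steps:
Function('H')(k, F) = Add(k, Mul(2, F)) (Function('H')(k, F) = Add(Add(F, k), F) = Add(k, Mul(2, F)))
Function('A')(x) = Mul(2, x, Pow(Add(x, Pow(x, 2)), -1)) (Function('A')(x) = Mul(Add(x, x), Pow(Add(x, Pow(Add(Add(-4, Mul(2, 2)), x), 2)), -1)) = Mul(Mul(2, x), Pow(Add(x, Pow(Add(Add(-4, 4), x), 2)), -1)) = Mul(Mul(2, x), Pow(Add(x, Pow(Add(0, x), 2)), -1)) = Mul(Mul(2, x), Pow(Add(x, Pow(x, 2)), -1)) = Mul(2, x, Pow(Add(x, Pow(x, 2)), -1)))
Add(Add(Mul(13, 104), 27), Mul(-1, Function('A')(Mul(-64, Pow(-31, -1))))) = Add(Add(Mul(13, 104), 27), Mul(-1, Mul(2, Pow(Add(1, Mul(-64, Pow(-31, -1))), -1)))) = Add(Add(1352, 27), Mul(-1, Mul(2, Pow(Add(1, Mul(-64, Rational(-1, 31))), -1)))) = Add(1379, Mul(-1, Mul(2, Pow(Add(1, Rational(64, 31)), -1)))) = Add(1379, Mul(-1, Mul(2, Pow(Rational(95, 31), -1)))) = Add(1379, Mul(-1, Mul(2, Rational(31, 95)))) = Add(1379, Mul(-1, Rational(62, 95))) = Add(1379, Rational(-62, 95)) = Rational(130943, 95)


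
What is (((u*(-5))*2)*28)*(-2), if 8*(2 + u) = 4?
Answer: -840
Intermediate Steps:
u = -3/2 (u = -2 + (⅛)*4 = -2 + ½ = -3/2 ≈ -1.5000)
(((u*(-5))*2)*28)*(-2) = ((-3/2*(-5)*2)*28)*(-2) = (((15/2)*2)*28)*(-2) = (15*28)*(-2) = 420*(-2) = -840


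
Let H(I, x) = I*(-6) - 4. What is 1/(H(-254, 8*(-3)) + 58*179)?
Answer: 1/11902 ≈ 8.4019e-5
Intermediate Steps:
H(I, x) = -4 - 6*I (H(I, x) = -6*I - 4 = -4 - 6*I)
1/(H(-254, 8*(-3)) + 58*179) = 1/((-4 - 6*(-254)) + 58*179) = 1/((-4 + 1524) + 10382) = 1/(1520 + 10382) = 1/11902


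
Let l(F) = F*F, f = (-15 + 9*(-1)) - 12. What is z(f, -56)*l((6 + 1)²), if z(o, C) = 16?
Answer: 38416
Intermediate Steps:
f = -36 (f = (-15 - 9) - 12 = -24 - 12 = -36)
l(F) = F²
z(f, -56)*l((6 + 1)²) = 16*((6 + 1)²)² = 16*(7²)² = 16*49² = 16*2401 = 38416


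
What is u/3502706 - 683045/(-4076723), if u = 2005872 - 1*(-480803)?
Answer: 12529990985795/14279562112438 ≈ 0.87748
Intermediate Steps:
u = 2486675 (u = 2005872 + 480803 = 2486675)
u/3502706 - 683045/(-4076723) = 2486675/3502706 - 683045/(-4076723) = 2486675*(1/3502706) - 683045*(-1/4076723) = 2486675/3502706 + 683045/4076723 = 12529990985795/14279562112438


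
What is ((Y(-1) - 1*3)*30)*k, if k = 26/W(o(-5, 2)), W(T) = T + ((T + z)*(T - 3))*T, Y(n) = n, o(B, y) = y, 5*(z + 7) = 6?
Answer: -325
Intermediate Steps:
z = -29/5 (z = -7 + (⅕)*6 = -7 + 6/5 = -29/5 ≈ -5.8000)
W(T) = T + T*(-3 + T)*(-29/5 + T) (W(T) = T + ((T - 29/5)*(T - 3))*T = T + ((-29/5 + T)*(-3 + T))*T = T + ((-3 + T)*(-29/5 + T))*T = T + T*(-3 + T)*(-29/5 + T))
k = 65/24 (k = 26/(((⅕)*2*(92 - 44*2 + 5*2²))) = 26/(((⅕)*2*(92 - 88 + 5*4))) = 26/(((⅕)*2*(92 - 88 + 20))) = 26/(((⅕)*2*24)) = 26/(48/5) = 26*(5/48) = 65/24 ≈ 2.7083)
((Y(-1) - 1*3)*30)*k = ((-1 - 1*3)*30)*(65/24) = ((-1 - 3)*30)*(65/24) = -4*30*(65/24) = -120*65/24 = -325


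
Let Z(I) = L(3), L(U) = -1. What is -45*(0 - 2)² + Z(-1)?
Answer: -181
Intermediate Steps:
Z(I) = -1
-45*(0 - 2)² + Z(-1) = -45*(0 - 2)² - 1 = -45*(-2)² - 1 = -45*4 - 1 = -180 - 1 = -181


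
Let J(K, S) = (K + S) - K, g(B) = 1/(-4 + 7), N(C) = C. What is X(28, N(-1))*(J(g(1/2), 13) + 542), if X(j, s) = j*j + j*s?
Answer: 419580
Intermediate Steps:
X(j, s) = j**2 + j*s
g(B) = 1/3
J(K, S) = S
X(28, N(-1))*(J(g(1/2), 13) + 542) = (28*(28 - 1))*(13 + 542) = (28*27)*555 = 756*555 = 419580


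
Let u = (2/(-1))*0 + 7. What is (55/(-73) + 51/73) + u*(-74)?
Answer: -37818/73 ≈ -518.05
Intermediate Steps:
u = 7 (u = (2*(-1))*0 + 7 = -2*0 + 7 = 0 + 7 = 7)
(55/(-73) + 51/73) + u*(-74) = (55/(-73) + 51/73) + 7*(-74) = (55*(-1/73) + 51*(1/73)) - 518 = (-55/73 + 51/73) - 518 = -4/73 - 518 = -37818/73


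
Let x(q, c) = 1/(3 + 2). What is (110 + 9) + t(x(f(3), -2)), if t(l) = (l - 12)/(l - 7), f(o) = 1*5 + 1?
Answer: 4105/34 ≈ 120.74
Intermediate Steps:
f(o) = 6 (f(o) = 5 + 1 = 6)
x(q, c) = ⅕ (x(q, c) = 1/5 = ⅕)
t(l) = (-12 + l)/(-7 + l)
(110 + 9) + t(x(f(3), -2)) = (110 + 9) + (-12 + ⅕)/(-7 + ⅕) = 119 - 59/5/(-34/5) = 119 - 5/34*(-59/5) = 119 + 59/34 = 4105/34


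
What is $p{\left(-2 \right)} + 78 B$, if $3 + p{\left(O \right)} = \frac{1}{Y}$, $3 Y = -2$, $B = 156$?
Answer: $\frac{24327}{2} \approx 12164.0$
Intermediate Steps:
$Y = - \frac{2}{3}$ ($Y = \frac{1}{3} \left(-2\right) = - \frac{2}{3} \approx -0.66667$)
$p{\left(O \right)} = - \frac{9}{2}$ ($p{\left(O \right)} = -3 + \frac{1}{- \frac{2}{3}} = -3 - \frac{3}{2} = - \frac{9}{2}$)
$p{\left(-2 \right)} + 78 B = - \frac{9}{2} + 78 \cdot 156 = - \frac{9}{2} + 12168 = \frac{24327}{2}$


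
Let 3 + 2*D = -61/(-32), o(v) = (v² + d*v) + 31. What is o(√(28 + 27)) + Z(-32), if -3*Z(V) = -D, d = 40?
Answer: 16477/192 + 40*√55 ≈ 382.47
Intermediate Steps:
o(v) = 31 + v² + 40*v (o(v) = (v² + 40*v) + 31 = 31 + v² + 40*v)
D = -35/64 (D = -3/2 + (-61/(-32))/2 = -3/2 + (-61*(-1/32))/2 = -3/2 + (½)*(61/32) = -3/2 + 61/64 = -35/64 ≈ -0.54688)
Z(V) = -35/192 (Z(V) = -(-1)*(-35)/(3*64) = -⅓*35/64 = -35/192)
o(√(28 + 27)) + Z(-32) = (31 + (√(28 + 27))² + 40*√(28 + 27)) - 35/192 = (31 + (√55)² + 40*√55) - 35/192 = (31 + 55 + 40*√55) - 35/192 = (86 + 40*√55) - 35/192 = 16477/192 + 40*√55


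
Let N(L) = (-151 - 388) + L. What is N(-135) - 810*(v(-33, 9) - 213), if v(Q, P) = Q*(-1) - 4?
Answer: 148366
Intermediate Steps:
v(Q, P) = -4 - Q (v(Q, P) = -Q - 4 = -4 - Q)
N(L) = -539 + L
N(-135) - 810*(v(-33, 9) - 213) = (-539 - 135) - 810*((-4 - 1*(-33)) - 213) = -674 - 810*((-4 + 33) - 213) = -674 - 810*(29 - 213) = -674 - 810*(-184) = -674 - 1*(-149040) = -674 + 149040 = 148366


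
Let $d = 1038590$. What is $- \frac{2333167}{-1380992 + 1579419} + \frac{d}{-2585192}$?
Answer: $- \frac{3118884480497}{256485946492} \approx -12.16$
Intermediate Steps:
$- \frac{2333167}{-1380992 + 1579419} + \frac{d}{-2585192} = - \frac{2333167}{-1380992 + 1579419} + \frac{1038590}{-2585192} = - \frac{2333167}{198427} + 1038590 \left(- \frac{1}{2585192}\right) = \left(-2333167\right) \frac{1}{198427} - \frac{519295}{1292596} = - \frac{2333167}{198427} - \frac{519295}{1292596} = - \frac{3118884480497}{256485946492}$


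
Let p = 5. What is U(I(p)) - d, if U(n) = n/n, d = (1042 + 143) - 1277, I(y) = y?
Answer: 93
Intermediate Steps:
d = -92 (d = 1185 - 1277 = -92)
U(n) = 1
U(I(p)) - d = 1 - 1*(-92) = 1 + 92 = 93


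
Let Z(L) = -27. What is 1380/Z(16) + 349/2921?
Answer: -1340519/26289 ≈ -50.992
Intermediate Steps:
1380/Z(16) + 349/2921 = 1380/(-27) + 349/2921 = 1380*(-1/27) + 349*(1/2921) = -460/9 + 349/2921 = -1340519/26289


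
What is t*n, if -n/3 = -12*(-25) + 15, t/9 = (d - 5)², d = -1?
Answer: -306180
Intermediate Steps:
t = 324 (t = 9*(-1 - 5)² = 9*(-6)² = 9*36 = 324)
n = -945 (n = -3*(-12*(-25) + 15) = -3*(300 + 15) = -3*315 = -945)
t*n = 324*(-945) = -306180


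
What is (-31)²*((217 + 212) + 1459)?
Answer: 1814368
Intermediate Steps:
(-31)²*((217 + 212) + 1459) = 961*(429 + 1459) = 961*1888 = 1814368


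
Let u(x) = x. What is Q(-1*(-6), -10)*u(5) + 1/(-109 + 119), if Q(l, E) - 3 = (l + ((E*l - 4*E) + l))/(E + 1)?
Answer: 1759/90 ≈ 19.544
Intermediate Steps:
Q(l, E) = 3 + (-4*E + 2*l + E*l)/(1 + E) (Q(l, E) = 3 + (l + ((E*l - 4*E) + l))/(E + 1) = 3 + (l + ((-4*E + E*l) + l))/(1 + E) = 3 + (l + (l - 4*E + E*l))/(1 + E) = 3 + (-4*E + 2*l + E*l)/(1 + E))
Q(-1*(-6), -10)*u(5) + 1/(-109 + 119) = ((3 - 1*(-10) + 2*(-1*(-6)) - (-10)*(-6))/(1 - 10))*5 + 1/(-109 + 119) = ((3 + 10 + 2*6 - 10*6)/(-9))*5 + 1/10 = -(3 + 10 + 12 - 60)/9*5 + ⅒ = -⅑*(-35)*5 + ⅒ = (35/9)*5 + ⅒ = 175/9 + ⅒ = 1759/90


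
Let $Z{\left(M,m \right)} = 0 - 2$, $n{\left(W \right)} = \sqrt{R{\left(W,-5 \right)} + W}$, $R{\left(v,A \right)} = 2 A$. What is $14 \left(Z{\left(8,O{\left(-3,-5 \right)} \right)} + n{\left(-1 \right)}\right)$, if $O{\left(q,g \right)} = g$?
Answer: $-28 + 14 i \sqrt{11} \approx -28.0 + 46.433 i$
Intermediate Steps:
$n{\left(W \right)} = \sqrt{-10 + W}$ ($n{\left(W \right)} = \sqrt{2 \left(-5\right) + W} = \sqrt{-10 + W}$)
$Z{\left(M,m \right)} = -2$ ($Z{\left(M,m \right)} = 0 - 2 = -2$)
$14 \left(Z{\left(8,O{\left(-3,-5 \right)} \right)} + n{\left(-1 \right)}\right) = 14 \left(-2 + \sqrt{-10 - 1}\right) = 14 \left(-2 + \sqrt{-11}\right) = 14 \left(-2 + i \sqrt{11}\right) = -28 + 14 i \sqrt{11}$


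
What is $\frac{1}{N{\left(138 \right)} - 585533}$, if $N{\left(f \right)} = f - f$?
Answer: $- \frac{1}{585533} \approx -1.7078 \cdot 10^{-6}$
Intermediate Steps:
$N{\left(f \right)} = 0$
$\frac{1}{N{\left(138 \right)} - 585533} = \frac{1}{0 - 585533} = \frac{1}{-585533} = - \frac{1}{585533}$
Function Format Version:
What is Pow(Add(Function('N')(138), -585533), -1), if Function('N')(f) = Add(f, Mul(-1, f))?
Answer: Rational(-1, 585533) ≈ -1.7078e-6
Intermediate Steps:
Function('N')(f) = 0
Pow(Add(Function('N')(138), -585533), -1) = Pow(Add(0, -585533), -1) = Pow(-585533, -1) = Rational(-1, 585533)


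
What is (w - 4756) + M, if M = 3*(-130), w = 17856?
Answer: 12710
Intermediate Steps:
M = -390
(w - 4756) + M = (17856 - 4756) - 390 = 13100 - 390 = 12710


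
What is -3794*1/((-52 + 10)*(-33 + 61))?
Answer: 271/84 ≈ 3.2262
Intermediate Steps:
-3794*1/((-52 + 10)*(-33 + 61)) = -3794/(28*(-42)) = -3794/(-1176) = -3794*(-1/1176) = 271/84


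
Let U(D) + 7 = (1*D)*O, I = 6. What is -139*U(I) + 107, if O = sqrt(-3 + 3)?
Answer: 1080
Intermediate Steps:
O = 0 (O = sqrt(0) = 0)
U(D) = -7 (U(D) = -7 + (1*D)*0 = -7 + D*0 = -7 + 0 = -7)
-139*U(I) + 107 = -139*(-7) + 107 = 973 + 107 = 1080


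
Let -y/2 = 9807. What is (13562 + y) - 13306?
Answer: -19358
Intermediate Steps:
y = -19614 (y = -2*9807 = -19614)
(13562 + y) - 13306 = (13562 - 19614) - 13306 = -6052 - 13306 = -19358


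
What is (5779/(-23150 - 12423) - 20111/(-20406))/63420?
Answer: 597482329/46036745301960 ≈ 1.2978e-5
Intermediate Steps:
(5779/(-23150 - 12423) - 20111/(-20406))/63420 = (5779/(-35573) - 20111*(-1/20406))*(1/63420) = (5779*(-1/35573) + 20111/20406)*(1/63420) = (-5779/35573 + 20111/20406)*(1/63420) = (597482329/725902638)*(1/63420) = 597482329/46036745301960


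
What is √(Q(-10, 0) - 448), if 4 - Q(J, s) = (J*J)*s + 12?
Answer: 2*I*√114 ≈ 21.354*I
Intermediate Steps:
Q(J, s) = -8 - s*J² (Q(J, s) = 4 - ((J*J)*s + 12) = 4 - (J²*s + 12) = 4 - (s*J² + 12) = 4 - (12 + s*J²) = 4 + (-12 - s*J²) = -8 - s*J²)
√(Q(-10, 0) - 448) = √((-8 - 1*0*(-10)²) - 448) = √((-8 - 1*0*100) - 448) = √((-8 + 0) - 448) = √(-8 - 448) = √(-456) = 2*I*√114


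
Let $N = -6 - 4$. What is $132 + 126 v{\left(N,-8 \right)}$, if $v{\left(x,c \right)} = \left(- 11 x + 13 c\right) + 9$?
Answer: $2022$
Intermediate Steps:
$N = -10$ ($N = -6 - 4 = -10$)
$v{\left(x,c \right)} = 9 - 11 x + 13 c$
$132 + 126 v{\left(N,-8 \right)} = 132 + 126 \left(9 - -110 + 13 \left(-8\right)\right) = 132 + 126 \left(9 + 110 - 104\right) = 132 + 126 \cdot 15 = 132 + 1890 = 2022$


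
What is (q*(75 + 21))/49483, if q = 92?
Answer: 8832/49483 ≈ 0.17849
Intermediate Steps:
(q*(75 + 21))/49483 = (92*(75 + 21))/49483 = (92*96)*(1/49483) = 8832*(1/49483) = 8832/49483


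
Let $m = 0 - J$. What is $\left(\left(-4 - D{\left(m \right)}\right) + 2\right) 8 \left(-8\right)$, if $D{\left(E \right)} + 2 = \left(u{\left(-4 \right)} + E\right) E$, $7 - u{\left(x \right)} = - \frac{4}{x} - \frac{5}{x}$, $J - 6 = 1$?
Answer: $1008$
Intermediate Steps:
$J = 7$ ($J = 6 + 1 = 7$)
$m = -7$ ($m = 0 - 7 = -7$)
$u{\left(x \right)} = 7 + \frac{9}{x}$ ($u{\left(x \right)} = 7 - \left(- \frac{4}{x} - \frac{5}{x}\right) = 7 - - \frac{9}{x} = 7 + \frac{9}{x}$)
$D{\left(E \right)} = -2 + E \left(\frac{19}{4} + E\right)$ ($D{\left(E \right)} = -2 + \left(\left(7 + \frac{9}{-4}\right) + E\right) E = -2 + \left(\left(7 + 9 \left(- \frac{1}{4}\right)\right) + E\right) E = -2 + \left(\left(7 - \frac{9}{4}\right) + E\right) E = -2 + \left(\frac{19}{4} + E\right) E = -2 + E \left(\frac{19}{4} + E\right)$)
$\left(\left(-4 - D{\left(m \right)}\right) + 2\right) 8 \left(-8\right) = \left(\left(-4 - \left(-2 + \left(-7\right)^{2} + \frac{19}{4} \left(-7\right)\right)\right) + 2\right) 8 \left(-8\right) = \left(\left(-4 - \left(-2 + 49 - \frac{133}{4}\right)\right) + 2\right) \left(-64\right) = \left(\left(-4 - \frac{55}{4}\right) + 2\right) \left(-64\right) = \left(- \frac{71}{4} + 2\right) \left(-64\right) = \left(- \frac{63}{4}\right) \left(-64\right) = 1008$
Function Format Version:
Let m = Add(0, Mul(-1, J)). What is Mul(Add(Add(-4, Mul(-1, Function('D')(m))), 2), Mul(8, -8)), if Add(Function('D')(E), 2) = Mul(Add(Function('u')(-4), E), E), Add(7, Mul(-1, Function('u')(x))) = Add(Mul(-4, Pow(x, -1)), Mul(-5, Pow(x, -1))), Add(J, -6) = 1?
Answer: 1008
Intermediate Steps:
J = 7 (J = Add(6, 1) = 7)
m = -7 (m = Add(0, Mul(-1, 7)) = Add(0, -7) = -7)
Function('u')(x) = Add(7, Mul(9, Pow(x, -1))) (Function('u')(x) = Add(7, Mul(-1, Add(Mul(-4, Pow(x, -1)), Mul(-5, Pow(x, -1))))) = Add(7, Mul(-1, Mul(-9, Pow(x, -1)))) = Add(7, Mul(9, Pow(x, -1))))
Function('D')(E) = Add(-2, Mul(E, Add(Rational(19, 4), E))) (Function('D')(E) = Add(-2, Mul(Add(Add(7, Mul(9, Pow(-4, -1))), E), E)) = Add(-2, Mul(Add(Add(7, Mul(9, Rational(-1, 4))), E), E)) = Add(-2, Mul(Add(Add(7, Rational(-9, 4)), E), E)) = Add(-2, Mul(Add(Rational(19, 4), E), E)) = Add(-2, Mul(E, Add(Rational(19, 4), E))))
Mul(Add(Add(-4, Mul(-1, Function('D')(m))), 2), Mul(8, -8)) = Mul(Add(Add(-4, Mul(-1, Add(-2, Pow(-7, 2), Mul(Rational(19, 4), -7)))), 2), Mul(8, -8)) = Mul(Add(Add(-4, Mul(-1, Add(-2, 49, Rational(-133, 4)))), 2), -64) = Mul(Add(Add(-4, Mul(-1, Rational(55, 4))), 2), -64) = Mul(Add(Add(-4, Rational(-55, 4)), 2), -64) = Mul(Add(Rational(-71, 4), 2), -64) = Mul(Rational(-63, 4), -64) = 1008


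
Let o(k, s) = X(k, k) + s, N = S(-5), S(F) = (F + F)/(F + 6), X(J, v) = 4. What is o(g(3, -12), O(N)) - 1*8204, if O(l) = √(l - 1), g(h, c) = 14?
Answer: -8200 + I*√11 ≈ -8200.0 + 3.3166*I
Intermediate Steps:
S(F) = 2*F/(6 + F) (S(F) = (2*F)/(6 + F) = 2*F/(6 + F))
N = -10 (N = 2*(-5)/(6 - 5) = 2*(-5)/1 = 2*(-5)*1 = -10)
O(l) = √(-1 + l)
o(k, s) = 4 + s
o(g(3, -12), O(N)) - 1*8204 = (4 + √(-1 - 10)) - 1*8204 = (4 + √(-11)) - 8204 = (4 + I*√11) - 8204 = -8200 + I*√11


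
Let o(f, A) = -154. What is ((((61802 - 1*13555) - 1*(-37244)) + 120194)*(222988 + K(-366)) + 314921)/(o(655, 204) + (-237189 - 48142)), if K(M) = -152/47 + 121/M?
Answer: -788967468062087/4910912970 ≈ -1.6066e+5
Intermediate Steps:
K(M) = -152/47 + 121/M (K(M) = -152*1/47 + 121/M = -152/47 + 121/M)
((((61802 - 1*13555) - 1*(-37244)) + 120194)*(222988 + K(-366)) + 314921)/(o(655, 204) + (-237189 - 48142)) = ((((61802 - 1*13555) - 1*(-37244)) + 120194)*(222988 + (-152/47 + 121/(-366))) + 314921)/(-154 + (-237189 - 48142)) = ((((61802 - 13555) + 37244) + 120194)*(222988 + (-152/47 + 121*(-1/366))) + 314921)/(-154 - 285331) = (((48247 + 37244) + 120194)*(222988 + (-152/47 - 121/366)) + 314921)/(-285485) = ((85491 + 120194)*(222988 - 61319/17202) + 314921)*(-1/285485) = (205685*(3835778257/17202) + 314921)*(-1/285485) = (788962050791045/17202 + 314921)*(-1/285485) = (788967468062087/17202)*(-1/285485) = -788967468062087/4910912970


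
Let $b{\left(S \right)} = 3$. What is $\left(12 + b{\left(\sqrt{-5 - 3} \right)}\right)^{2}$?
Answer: $225$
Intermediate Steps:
$\left(12 + b{\left(\sqrt{-5 - 3} \right)}\right)^{2} = \left(12 + 3\right)^{2} = 15^{2} = 225$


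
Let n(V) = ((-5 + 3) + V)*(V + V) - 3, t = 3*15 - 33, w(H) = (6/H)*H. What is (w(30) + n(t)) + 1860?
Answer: 2103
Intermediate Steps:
w(H) = 6
t = 12 (t = 45 - 33 = 12)
n(V) = -3 + 2*V*(-2 + V) (n(V) = (-2 + V)*(2*V) - 3 = 2*V*(-2 + V) - 3 = -3 + 2*V*(-2 + V))
(w(30) + n(t)) + 1860 = (6 + (-3 - 4*12 + 2*12²)) + 1860 = (6 + (-3 - 48 + 2*144)) + 1860 = (6 + (-3 - 48 + 288)) + 1860 = (6 + 237) + 1860 = 243 + 1860 = 2103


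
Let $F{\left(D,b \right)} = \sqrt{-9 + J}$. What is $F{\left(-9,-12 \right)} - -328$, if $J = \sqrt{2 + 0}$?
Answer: $328 + \sqrt{-9 + \sqrt{2}} \approx 328.0 + 2.7542 i$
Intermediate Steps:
$J = \sqrt{2} \approx 1.4142$
$F{\left(D,b \right)} = \sqrt{-9 + \sqrt{2}}$
$F{\left(-9,-12 \right)} - -328 = \sqrt{-9 + \sqrt{2}} - -328 = \sqrt{-9 + \sqrt{2}} + 328 = 328 + \sqrt{-9 + \sqrt{2}}$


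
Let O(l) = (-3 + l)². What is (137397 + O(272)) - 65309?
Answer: 144449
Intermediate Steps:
(137397 + O(272)) - 65309 = (137397 + (-3 + 272)²) - 65309 = (137397 + 269²) - 65309 = (137397 + 72361) - 65309 = 209758 - 65309 = 144449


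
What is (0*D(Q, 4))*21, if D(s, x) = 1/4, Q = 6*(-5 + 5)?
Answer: 0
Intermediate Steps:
Q = 0 (Q = 6*0 = 0)
D(s, x) = ¼
(0*D(Q, 4))*21 = (0*(¼))*21 = 0*21 = 0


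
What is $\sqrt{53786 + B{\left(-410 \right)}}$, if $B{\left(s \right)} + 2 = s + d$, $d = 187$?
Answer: $\sqrt{53561} \approx 231.43$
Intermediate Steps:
$B{\left(s \right)} = 185 + s$ ($B{\left(s \right)} = -2 + \left(s + 187\right) = -2 + \left(187 + s\right) = 185 + s$)
$\sqrt{53786 + B{\left(-410 \right)}} = \sqrt{53786 + \left(185 - 410\right)} = \sqrt{53786 - 225} = \sqrt{53561}$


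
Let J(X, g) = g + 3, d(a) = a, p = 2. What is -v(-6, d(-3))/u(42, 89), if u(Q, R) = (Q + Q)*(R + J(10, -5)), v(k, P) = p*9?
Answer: -1/406 ≈ -0.0024631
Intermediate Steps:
J(X, g) = 3 + g
v(k, P) = 18 (v(k, P) = 2*9 = 18)
u(Q, R) = 2*Q*(-2 + R) (u(Q, R) = (Q + Q)*(R + (3 - 5)) = (2*Q)*(R - 2) = (2*Q)*(-2 + R) = 2*Q*(-2 + R))
-v(-6, d(-3))/u(42, 89) = -18/(2*42*(-2 + 89)) = -18/(2*42*87) = -18/7308 = -1*1/406 = -1/406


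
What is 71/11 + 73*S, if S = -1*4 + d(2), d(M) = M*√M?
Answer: -3141/11 + 146*√2 ≈ -79.070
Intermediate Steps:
d(M) = M^(3/2)
S = -4 + 2*√2 (S = -1*4 + 2^(3/2) = -4 + 2*√2 ≈ -1.1716)
71/11 + 73*S = 71/11 + 73*(-4 + 2*√2) = 71*(1/11) + (-292 + 146*√2) = 71/11 + (-292 + 146*√2) = -3141/11 + 146*√2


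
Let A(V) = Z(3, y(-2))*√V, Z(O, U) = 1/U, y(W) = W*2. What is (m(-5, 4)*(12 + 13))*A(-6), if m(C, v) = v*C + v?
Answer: 100*I*√6 ≈ 244.95*I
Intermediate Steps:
y(W) = 2*W
m(C, v) = v + C*v (m(C, v) = C*v + v = v + C*v)
Z(O, U) = 1/U
A(V) = -√V/4 (A(V) = √V/((2*(-2))) = √V/(-4) = -√V/4)
(m(-5, 4)*(12 + 13))*A(-6) = ((4*(1 - 5))*(12 + 13))*(-I*√6/4) = ((4*(-4))*25)*(-I*√6/4) = (-16*25)*(-I*√6/4) = -(-100)*I*√6 = 100*I*√6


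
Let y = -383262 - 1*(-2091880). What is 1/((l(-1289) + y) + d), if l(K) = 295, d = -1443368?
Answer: 1/265545 ≈ 3.7658e-6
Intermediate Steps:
y = 1708618 (y = -383262 + 2091880 = 1708618)
1/((l(-1289) + y) + d) = 1/((295 + 1708618) - 1443368) = 1/(1708913 - 1443368) = 1/265545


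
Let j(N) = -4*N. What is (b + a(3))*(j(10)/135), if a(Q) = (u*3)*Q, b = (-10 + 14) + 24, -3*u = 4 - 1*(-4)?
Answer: -32/27 ≈ -1.1852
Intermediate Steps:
u = -8/3 (u = -(4 - 1*(-4))/3 = -(4 + 4)/3 = -1/3*8 = -8/3 ≈ -2.6667)
b = 28 (b = 4 + 24 = 28)
a(Q) = -8*Q (a(Q) = (-8/3*3)*Q = -8*Q)
(b + a(3))*(j(10)/135) = (28 - 8*3)*(-4*10/135) = (28 - 24)*(-40*1/135) = 4*(-8/27) = -32/27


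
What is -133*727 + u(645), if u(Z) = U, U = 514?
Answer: -96177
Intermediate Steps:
u(Z) = 514
-133*727 + u(645) = -133*727 + 514 = -96691 + 514 = -96177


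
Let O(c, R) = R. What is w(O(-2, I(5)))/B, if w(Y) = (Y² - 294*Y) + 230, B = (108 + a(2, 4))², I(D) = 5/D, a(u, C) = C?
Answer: -9/1792 ≈ -0.0050223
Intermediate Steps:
B = 12544 (B = (108 + 4)² = 112² = 12544)
w(Y) = 230 + Y² - 294*Y
w(O(-2, I(5)))/B = (230 + (5/5)² - 1470/5)/12544 = (230 + (5*(⅕))² - 1470/5)*(1/12544) = (230 + 1² - 294*1)*(1/12544) = (230 + 1 - 294)*(1/12544) = -63*1/12544 = -9/1792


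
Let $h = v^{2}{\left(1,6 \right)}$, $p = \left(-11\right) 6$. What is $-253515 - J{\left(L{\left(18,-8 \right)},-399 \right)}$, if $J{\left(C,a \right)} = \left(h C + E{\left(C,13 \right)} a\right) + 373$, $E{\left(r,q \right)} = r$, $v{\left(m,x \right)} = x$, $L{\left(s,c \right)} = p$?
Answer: $-277846$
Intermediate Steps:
$p = -66$
$L{\left(s,c \right)} = -66$
$h = 36$ ($h = 6^{2} = 36$)
$J{\left(C,a \right)} = 373 + 36 C + C a$ ($J{\left(C,a \right)} = \left(36 C + C a\right) + 373 = 373 + 36 C + C a$)
$-253515 - J{\left(L{\left(18,-8 \right)},-399 \right)} = -253515 - \left(373 + 36 \left(-66\right) - -26334\right) = -253515 - \left(373 - 2376 + 26334\right) = -253515 - 24331 = -277846$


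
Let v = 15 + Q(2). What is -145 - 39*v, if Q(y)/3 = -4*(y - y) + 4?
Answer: -1198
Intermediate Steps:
Q(y) = 12 (Q(y) = 3*(-4*(y - y) + 4) = 3*(-4*0 + 4) = 3*(0 + 4) = 3*4 = 12)
v = 27 (v = 15 + 12 = 27)
-145 - 39*v = -145 - 39*27 = -145 - 1053 = -1198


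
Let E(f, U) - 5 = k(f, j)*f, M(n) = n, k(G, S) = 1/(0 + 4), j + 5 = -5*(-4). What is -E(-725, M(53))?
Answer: 705/4 ≈ 176.25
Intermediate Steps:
j = 15 (j = -5 - 5*(-4) = -5 + 20 = 15)
k(G, S) = 1/4
E(f, U) = 5 + f/4
-E(-725, M(53)) = -(5 + (1/4)*(-725)) = -(5 - 725/4) = -1*(-705/4) = 705/4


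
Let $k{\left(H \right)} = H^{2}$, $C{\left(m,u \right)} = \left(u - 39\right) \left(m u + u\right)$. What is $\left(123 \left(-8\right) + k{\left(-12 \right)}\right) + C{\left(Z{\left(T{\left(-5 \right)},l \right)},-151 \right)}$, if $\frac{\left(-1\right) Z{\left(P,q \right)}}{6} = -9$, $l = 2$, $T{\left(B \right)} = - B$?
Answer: $1577110$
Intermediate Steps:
$Z{\left(P,q \right)} = 54$ ($Z{\left(P,q \right)} = \left(-6\right) \left(-9\right) = 54$)
$C{\left(m,u \right)} = \left(-39 + u\right) \left(u + m u\right)$
$\left(123 \left(-8\right) + k{\left(-12 \right)}\right) + C{\left(Z{\left(T{\left(-5 \right)},l \right)},-151 \right)} = \left(123 \left(-8\right) + \left(-12\right)^{2}\right) - 151 \left(-39 - 151 - 2106 + 54 \left(-151\right)\right) = \left(-984 + 144\right) - 151 \left(-39 - 151 - 2106 - 8154\right) = -840 - -1577950 = -840 + 1577950 = 1577110$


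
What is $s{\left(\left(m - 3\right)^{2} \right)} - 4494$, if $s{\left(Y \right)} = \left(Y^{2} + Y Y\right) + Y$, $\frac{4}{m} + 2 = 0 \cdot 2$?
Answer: $-3219$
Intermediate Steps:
$m = -2$ ($m = \frac{4}{-2 + 0 \cdot 2} = \frac{4}{-2 + 0} = \frac{4}{-2} = 4 \left(- \frac{1}{2}\right) = -2$)
$s{\left(Y \right)} = Y + 2 Y^{2}$ ($s{\left(Y \right)} = \left(Y^{2} + Y^{2}\right) + Y = 2 Y^{2} + Y = Y + 2 Y^{2}$)
$s{\left(\left(m - 3\right)^{2} \right)} - 4494 = \left(-2 - 3\right)^{2} \left(1 + 2 \left(-2 - 3\right)^{2}\right) - 4494 = \left(-5\right)^{2} \left(1 + 2 \left(-5\right)^{2}\right) - 4494 = 25 \left(1 + 2 \cdot 25\right) - 4494 = 25 \left(1 + 50\right) - 4494 = 25 \cdot 51 - 4494 = 1275 - 4494 = -3219$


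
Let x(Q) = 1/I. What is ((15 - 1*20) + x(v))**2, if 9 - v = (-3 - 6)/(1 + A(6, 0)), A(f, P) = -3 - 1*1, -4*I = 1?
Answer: 81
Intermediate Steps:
I = -1/4 (I = -1/4*1 = -1/4 ≈ -0.25000)
A(f, P) = -4 (A(f, P) = -3 - 1 = -4)
v = 6 (v = 9 - (-3 - 6)/(1 - 4) = 9 - (-9)/(-3) = 9 - (-9)*(-1)/3 = 9 - 1*3 = 9 - 3 = 6)
x(Q) = -4 (x(Q) = 1/(-1/4) = -4)
((15 - 1*20) + x(v))**2 = ((15 - 1*20) - 4)**2 = ((15 - 20) - 4)**2 = (-5 - 4)**2 = (-9)**2 = 81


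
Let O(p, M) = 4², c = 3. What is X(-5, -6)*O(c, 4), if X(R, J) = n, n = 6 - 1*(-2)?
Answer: 128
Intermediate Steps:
n = 8 (n = 6 + 2 = 8)
O(p, M) = 16
X(R, J) = 8
X(-5, -6)*O(c, 4) = 8*16 = 128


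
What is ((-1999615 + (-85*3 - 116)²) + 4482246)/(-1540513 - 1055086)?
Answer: -2620272/2595599 ≈ -1.0095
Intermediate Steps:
((-1999615 + (-85*3 - 116)²) + 4482246)/(-1540513 - 1055086) = ((-1999615 + (-255 - 116)²) + 4482246)/(-2595599) = ((-1999615 + (-371)²) + 4482246)*(-1/2595599) = ((-1999615 + 137641) + 4482246)*(-1/2595599) = (-1861974 + 4482246)*(-1/2595599) = 2620272*(-1/2595599) = -2620272/2595599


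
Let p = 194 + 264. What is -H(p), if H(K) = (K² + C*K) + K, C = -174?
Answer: -130530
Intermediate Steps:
p = 458
H(K) = K² - 173*K (H(K) = (K² - 174*K) + K = K² - 173*K)
-H(p) = -458*(-173 + 458) = -458*285 = -1*130530 = -130530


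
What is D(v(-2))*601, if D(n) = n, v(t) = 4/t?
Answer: -1202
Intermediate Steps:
D(v(-2))*601 = (4/(-2))*601 = (4*(-½))*601 = -2*601 = -1202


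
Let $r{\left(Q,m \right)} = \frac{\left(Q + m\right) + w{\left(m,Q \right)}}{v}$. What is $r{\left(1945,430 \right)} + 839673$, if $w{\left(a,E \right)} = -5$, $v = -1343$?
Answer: $\frac{14274411}{17} \approx 8.3967 \cdot 10^{5}$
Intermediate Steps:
$r{\left(Q,m \right)} = \frac{5}{1343} - \frac{Q}{1343} - \frac{m}{1343}$ ($r{\left(Q,m \right)} = \frac{\left(Q + m\right) - 5}{-1343} = \left(-5 + Q + m\right) \left(- \frac{1}{1343}\right) = \frac{5}{1343} - \frac{Q}{1343} - \frac{m}{1343}$)
$r{\left(1945,430 \right)} + 839673 = \left(\frac{5}{1343} - \frac{1945}{1343} - \frac{430}{1343}\right) + 839673 = - \frac{30}{17} + 839673 = \frac{14274411}{17}$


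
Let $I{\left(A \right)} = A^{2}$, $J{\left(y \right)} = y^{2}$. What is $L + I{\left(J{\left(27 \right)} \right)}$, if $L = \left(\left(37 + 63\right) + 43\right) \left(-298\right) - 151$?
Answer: $488676$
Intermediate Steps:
$L = -42765$ ($L = \left(100 + 43\right) \left(-298\right) - 151 = 143 \left(-298\right) - 151 = -42614 - 151 = -42765$)
$L + I{\left(J{\left(27 \right)} \right)} = -42765 + \left(27^{2}\right)^{2} = -42765 + 729^{2} = -42765 + 531441 = 488676$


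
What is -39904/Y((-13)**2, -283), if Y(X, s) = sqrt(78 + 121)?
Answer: -39904*sqrt(199)/199 ≈ -2828.7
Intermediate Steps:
Y(X, s) = sqrt(199)
-39904/Y((-13)**2, -283) = -39904*sqrt(199)/199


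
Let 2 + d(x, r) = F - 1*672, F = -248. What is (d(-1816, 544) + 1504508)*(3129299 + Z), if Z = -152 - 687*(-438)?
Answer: 5157379670058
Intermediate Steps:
Z = 300754 (Z = -152 + 300906 = 300754)
d(x, r) = -922 (d(x, r) = -2 + (-248 - 1*672) = -2 + (-248 - 672) = -2 - 920 = -922)
(d(-1816, 544) + 1504508)*(3129299 + Z) = (-922 + 1504508)*(3129299 + 300754) = 1503586*3430053 = 5157379670058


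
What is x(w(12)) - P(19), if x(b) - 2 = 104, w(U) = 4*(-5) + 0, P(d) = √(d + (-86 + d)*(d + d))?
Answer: 106 - 19*I*√7 ≈ 106.0 - 50.269*I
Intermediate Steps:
P(d) = √(d + 2*d*(-86 + d)) (P(d) = √(d + (-86 + d)*(2*d)) = √(d + 2*d*(-86 + d)))
w(U) = -20 (w(U) = -20 + 0 = -20)
x(b) = 106 (x(b) = 2 + 104 = 106)
x(w(12)) - P(19) = 106 - √(19*(-171 + 2*19)) = 106 - √(19*(-171 + 38)) = 106 - √(19*(-133)) = 106 - √(-2527) = 106 - 19*I*√7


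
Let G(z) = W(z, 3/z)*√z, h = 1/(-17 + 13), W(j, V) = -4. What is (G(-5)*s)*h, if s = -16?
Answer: -16*I*√5 ≈ -35.777*I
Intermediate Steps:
h = -¼ (h = 1/(-4) = -¼ ≈ -0.25000)
G(z) = -4*√z
(G(-5)*s)*h = (-4*I*√5*(-16))*(-¼) = (64*I*√5)*(-¼) = -16*I*√5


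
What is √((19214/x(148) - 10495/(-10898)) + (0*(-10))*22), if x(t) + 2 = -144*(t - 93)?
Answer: I*√2724975531516398/43166978 ≈ 1.2093*I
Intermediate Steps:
x(t) = 13390 - 144*t (x(t) = -2 - 144*(t - 93) = -2 - 144*(-93 + t) = -2 + (13392 - 144*t) = 13390 - 144*t)
√((19214/x(148) - 10495/(-10898)) + (0*(-10))*22) = √((19214/(13390 - 144*148) - 10495/(-10898)) + (0*(-10))*22) = √((19214/(13390 - 21312) - 10495*(-1/10898)) + 0*22) = √((19214/(-7922) + 10495/10898) + 0) = √((19214*(-1/7922) + 10495/10898) + 0) = √((-9607/3961 + 10495/10898) + 0) = √(-63126391/43166978 + 0) = √(-63126391/43166978) = I*√2724975531516398/43166978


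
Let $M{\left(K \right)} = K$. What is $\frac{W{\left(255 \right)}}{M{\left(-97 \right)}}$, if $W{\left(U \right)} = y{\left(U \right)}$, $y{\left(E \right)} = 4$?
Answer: $- \frac{4}{97} \approx -0.041237$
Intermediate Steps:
$W{\left(U \right)} = 4$
$\frac{W{\left(255 \right)}}{M{\left(-97 \right)}} = \frac{4}{-97} = 4 \left(- \frac{1}{97}\right) = - \frac{4}{97}$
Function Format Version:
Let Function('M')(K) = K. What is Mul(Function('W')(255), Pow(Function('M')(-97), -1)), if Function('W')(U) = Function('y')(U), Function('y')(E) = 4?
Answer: Rational(-4, 97) ≈ -0.041237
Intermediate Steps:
Function('W')(U) = 4
Mul(Function('W')(255), Pow(Function('M')(-97), -1)) = Mul(4, Pow(-97, -1)) = Mul(4, Rational(-1, 97)) = Rational(-4, 97)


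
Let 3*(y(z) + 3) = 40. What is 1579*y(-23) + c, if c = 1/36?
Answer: 587389/36 ≈ 16316.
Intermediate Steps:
c = 1/36 ≈ 0.027778
y(z) = 31/3 (y(z) = -3 + (1/3)*40 = -3 + 40/3 = 31/3)
1579*y(-23) + c = 1579*(31/3) + 1/36 = 48949/3 + 1/36 = 587389/36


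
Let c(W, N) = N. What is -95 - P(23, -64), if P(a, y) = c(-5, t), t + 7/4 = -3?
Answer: -361/4 ≈ -90.250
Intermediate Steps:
t = -19/4 (t = -7/4 - 3 = -19/4 ≈ -4.7500)
P(a, y) = -19/4
-95 - P(23, -64) = -95 - 1*(-19/4) = -95 + 19/4 = -361/4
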